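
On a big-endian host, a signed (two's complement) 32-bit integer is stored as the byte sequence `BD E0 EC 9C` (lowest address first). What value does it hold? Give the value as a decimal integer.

-1109332836

Big-endian: lowest address holds the most-significant byte.
The bytes are already most-significant first: 0xBDE0EC9C.
Top bit is set, so as a signed 32-bit value this is 0xBDE0EC9C − 2^32 = -1109332836.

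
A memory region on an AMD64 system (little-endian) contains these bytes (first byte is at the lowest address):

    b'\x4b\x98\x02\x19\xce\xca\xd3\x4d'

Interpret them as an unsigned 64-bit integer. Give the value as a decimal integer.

In little-endian order the low byte comes first in memory.
Reassemble most-significant byte first: 4D D3 CA CE 19 02 98 4B → 0x4DD3CACE1902984B.
0x4DD3CACE1902984B = 5608048947538073675.

5608048947538073675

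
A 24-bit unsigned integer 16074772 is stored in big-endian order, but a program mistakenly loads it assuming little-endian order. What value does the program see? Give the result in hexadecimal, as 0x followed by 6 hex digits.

0x1448F5

16074772 in 24-bit hexadecimal is 0xF54814.
Stored big-endian, the bytes at ascending addresses are F5 48 14.
Read back as little-endian, the first byte is least significant, giving 0x1448F5.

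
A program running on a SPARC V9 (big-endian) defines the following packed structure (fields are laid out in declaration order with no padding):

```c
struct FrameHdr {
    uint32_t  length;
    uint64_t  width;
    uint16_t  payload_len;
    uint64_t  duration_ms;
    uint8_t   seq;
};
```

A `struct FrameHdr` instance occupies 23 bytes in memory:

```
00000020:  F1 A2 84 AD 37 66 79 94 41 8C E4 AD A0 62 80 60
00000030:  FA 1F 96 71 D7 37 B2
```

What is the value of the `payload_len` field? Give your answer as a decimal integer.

`payload_len` follows `length` (4 B), `width` (8 B), so it starts at offset 4 + 8 = 12 and occupies 2 bytes.
Bytes at offsets 12..13: A0 62.
Big-endian: lowest address holds the most-significant byte.
The bytes are already most-significant first: 0xA062.
0xA062 = 41058.

41058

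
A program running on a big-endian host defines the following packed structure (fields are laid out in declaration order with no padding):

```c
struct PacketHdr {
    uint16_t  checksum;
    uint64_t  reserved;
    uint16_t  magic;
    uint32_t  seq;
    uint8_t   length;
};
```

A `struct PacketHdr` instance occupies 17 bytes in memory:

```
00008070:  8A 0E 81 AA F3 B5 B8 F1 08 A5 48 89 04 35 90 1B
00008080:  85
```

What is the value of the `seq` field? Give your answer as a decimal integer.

`seq` follows `checksum` (2 B), `reserved` (8 B), `magic` (2 B), so it starts at offset 2 + 8 + 2 = 12 and occupies 4 bytes.
Bytes at offsets 12..15: 04 35 90 1B.
In big-endian order the high byte comes first in memory.
The bytes are already most-significant first: 0x0435901B.
0x0435901B = 70619163.

70619163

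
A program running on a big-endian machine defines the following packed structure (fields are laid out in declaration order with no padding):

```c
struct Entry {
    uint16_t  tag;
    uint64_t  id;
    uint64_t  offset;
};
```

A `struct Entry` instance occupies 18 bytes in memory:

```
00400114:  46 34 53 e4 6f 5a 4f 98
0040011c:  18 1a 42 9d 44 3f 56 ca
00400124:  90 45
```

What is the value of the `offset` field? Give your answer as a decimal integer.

`offset` follows `tag` (2 B), `id` (8 B), so it starts at offset 2 + 8 = 10 and occupies 8 bytes.
Bytes at offsets 10..17: 42 9D 44 3F 56 CA 90 45.
Big-endian: lowest address holds the most-significant byte.
The bytes are already most-significant first: 0x429D443F56CA9045.
0x429D443F56CA9045 = 4800067816676560965.

4800067816676560965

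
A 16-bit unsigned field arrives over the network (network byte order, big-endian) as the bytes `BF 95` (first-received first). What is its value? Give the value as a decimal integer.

Big-endian: lowest address holds the most-significant byte.
The bytes are already most-significant first: 0xBF95.
0xBF95 = 49045.

49045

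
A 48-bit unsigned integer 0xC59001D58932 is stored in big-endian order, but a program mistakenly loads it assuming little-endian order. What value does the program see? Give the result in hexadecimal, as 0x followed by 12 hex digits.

0x3289D50190C5

Stored big-endian, the bytes at ascending addresses are C5 90 01 D5 89 32.
Read back as little-endian, the first byte is least significant, giving 0x3289D50190C5.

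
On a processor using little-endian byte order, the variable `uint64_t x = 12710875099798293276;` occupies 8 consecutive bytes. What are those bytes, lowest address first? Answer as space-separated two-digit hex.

1C CB D5 E3 8E 19 66 B0

12710875099798293276 in hexadecimal, padded to 64 bits, is 0xB066198EE3D5CB1C.
Split into bytes (most-significant first): B0 66 19 8E E3 D5 CB 1C.
Little-endian: lowest address holds the least-significant byte.
So at ascending addresses the bytes are 1C CB D5 E3 8E 19 66 B0.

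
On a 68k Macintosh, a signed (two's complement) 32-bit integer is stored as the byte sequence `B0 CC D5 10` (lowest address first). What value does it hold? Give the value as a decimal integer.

-1328753392

Big-endian stores the most-significant byte at the lowest address.
The bytes are already most-significant first: 0xB0CCD510.
Top bit is set, so as a signed 32-bit value this is 0xB0CCD510 − 2^32 = -1328753392.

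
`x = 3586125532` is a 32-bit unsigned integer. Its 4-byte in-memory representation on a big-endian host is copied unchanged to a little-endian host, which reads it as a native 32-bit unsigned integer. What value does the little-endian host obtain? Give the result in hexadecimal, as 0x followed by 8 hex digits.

3586125532 in 32-bit hexadecimal is 0xD5BFEEDC.
Stored big-endian, the bytes at ascending addresses are D5 BF EE DC.
Read back as little-endian, the first byte is least significant, giving 0xDCEEBFD5.

0xDCEEBFD5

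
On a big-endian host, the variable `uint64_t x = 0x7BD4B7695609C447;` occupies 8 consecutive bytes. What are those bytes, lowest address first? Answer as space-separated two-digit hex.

Split into bytes (most-significant first): 7B D4 B7 69 56 09 C4 47.
Big-endian: lowest address holds the most-significant byte.
So the memory order matches the most-significant-first order: 7B D4 B7 69 56 09 C4 47.

7B D4 B7 69 56 09 C4 47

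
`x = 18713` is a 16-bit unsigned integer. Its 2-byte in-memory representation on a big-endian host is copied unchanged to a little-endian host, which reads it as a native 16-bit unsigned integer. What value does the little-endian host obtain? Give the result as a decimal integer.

6473

18713 in 16-bit hexadecimal is 0x4919.
Stored big-endian, the bytes at ascending addresses are 49 19.
Read back as little-endian, the first byte is least significant, giving 0x1949.
0x1949 = 6473.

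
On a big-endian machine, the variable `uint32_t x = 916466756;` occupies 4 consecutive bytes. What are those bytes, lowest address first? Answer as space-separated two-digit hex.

36 A0 2C 44

916466756 in hexadecimal, padded to 32 bits, is 0x36A02C44.
Split into bytes (most-significant first): 36 A0 2C 44.
Big-endian stores the most-significant byte at the lowest address.
So the memory order matches the most-significant-first order: 36 A0 2C 44.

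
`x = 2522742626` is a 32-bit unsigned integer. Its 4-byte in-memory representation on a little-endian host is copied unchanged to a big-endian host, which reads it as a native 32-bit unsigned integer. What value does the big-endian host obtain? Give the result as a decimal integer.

2522742626 in 32-bit hexadecimal is 0x965DFF62.
Stored little-endian, the bytes at ascending addresses are 62 FF 5D 96.
Read back as big-endian, the last byte is least significant, giving 0x62FF5D96.
0x62FF5D96 = 1660902806.

1660902806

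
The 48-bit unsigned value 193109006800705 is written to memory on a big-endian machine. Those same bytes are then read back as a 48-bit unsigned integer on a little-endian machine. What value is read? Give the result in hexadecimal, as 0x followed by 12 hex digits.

0x41D7C0B1A1AF

193109006800705 in 48-bit hexadecimal is 0xAFA1B1C0D741.
Stored big-endian, the bytes at ascending addresses are AF A1 B1 C0 D7 41.
Read back as little-endian, the first byte is least significant, giving 0x41D7C0B1A1AF.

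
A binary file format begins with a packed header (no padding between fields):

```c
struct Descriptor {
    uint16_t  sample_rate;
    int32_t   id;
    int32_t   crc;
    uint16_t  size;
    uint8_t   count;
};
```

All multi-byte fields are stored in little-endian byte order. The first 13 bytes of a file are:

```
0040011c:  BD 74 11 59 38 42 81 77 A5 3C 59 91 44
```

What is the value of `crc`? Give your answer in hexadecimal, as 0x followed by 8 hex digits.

0x3CA57781

`crc` follows `sample_rate` (2 B), `id` (4 B), so it starts at offset 2 + 4 = 6 and occupies 4 bytes.
Bytes at offsets 6..9: 81 77 A5 3C.
In little-endian order the low byte comes first in memory.
Reassemble most-significant byte first: 3C A5 77 81 → 0x3CA57781.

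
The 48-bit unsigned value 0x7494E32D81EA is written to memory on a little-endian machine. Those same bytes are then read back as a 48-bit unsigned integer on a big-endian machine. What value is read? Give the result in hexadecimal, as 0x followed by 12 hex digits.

Stored little-endian, the bytes at ascending addresses are EA 81 2D E3 94 74.
Read back as big-endian, the last byte is least significant, giving 0xEA812DE39474.

0xEA812DE39474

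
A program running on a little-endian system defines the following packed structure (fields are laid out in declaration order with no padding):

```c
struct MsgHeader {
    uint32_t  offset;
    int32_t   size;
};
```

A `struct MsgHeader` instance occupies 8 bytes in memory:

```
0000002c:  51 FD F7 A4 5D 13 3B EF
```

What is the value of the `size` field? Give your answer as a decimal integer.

-281341091

`size` follows `offset` (4 bytes), so it starts at byte offset 4 and occupies 4 bytes.
Bytes at offsets 4..7: 5D 13 3B EF.
Little-endian stores the least-significant byte at the lowest address.
Reassemble most-significant byte first: EF 3B 13 5D → 0xEF3B135D.
Top bit is set, so as a signed 32-bit value this is 0xEF3B135D − 2^32 = -281341091.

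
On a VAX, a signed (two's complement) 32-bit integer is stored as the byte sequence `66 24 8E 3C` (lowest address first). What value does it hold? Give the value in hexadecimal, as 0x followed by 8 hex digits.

0x3C8E2466

In little-endian order the low byte comes first in memory.
Reassemble most-significant byte first: 3C 8E 24 66 → 0x3C8E2466.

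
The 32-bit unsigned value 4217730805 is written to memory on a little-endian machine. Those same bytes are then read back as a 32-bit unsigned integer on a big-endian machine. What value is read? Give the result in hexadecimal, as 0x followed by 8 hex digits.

0xF57665FB

4217730805 in 32-bit hexadecimal is 0xFB6576F5.
Stored little-endian, the bytes at ascending addresses are F5 76 65 FB.
Read back as big-endian, the last byte is least significant, giving 0xF57665FB.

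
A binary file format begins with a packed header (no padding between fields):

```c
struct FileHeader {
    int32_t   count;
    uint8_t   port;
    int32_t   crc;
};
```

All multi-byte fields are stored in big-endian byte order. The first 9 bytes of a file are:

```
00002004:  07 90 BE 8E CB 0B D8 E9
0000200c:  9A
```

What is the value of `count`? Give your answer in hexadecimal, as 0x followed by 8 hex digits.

`count` is the first field, at byte offset 0, occupying 4 bytes.
Bytes at offsets 0..3: 07 90 BE 8E.
In big-endian order the high byte comes first in memory.
The bytes are already most-significant first: 0x0790BE8E.

0x0790BE8E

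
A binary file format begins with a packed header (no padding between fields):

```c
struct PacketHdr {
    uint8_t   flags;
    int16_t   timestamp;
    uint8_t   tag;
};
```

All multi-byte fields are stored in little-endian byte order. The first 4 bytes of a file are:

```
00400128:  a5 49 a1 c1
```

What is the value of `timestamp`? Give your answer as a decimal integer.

-24247

`timestamp` follows `flags` (1 byte), so it starts at byte offset 1 and occupies 2 bytes.
Bytes at offsets 1..2: 49 A1.
In little-endian order the low byte comes first in memory.
Reassemble most-significant byte first: A1 49 → 0xA149.
Top bit is set, so as a signed 16-bit value this is 0xA149 − 2^16 = -24247.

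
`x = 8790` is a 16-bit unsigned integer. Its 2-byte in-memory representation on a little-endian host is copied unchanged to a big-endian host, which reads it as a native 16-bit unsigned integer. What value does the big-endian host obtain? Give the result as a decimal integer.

8790 in 16-bit hexadecimal is 0x2256.
Stored little-endian, the bytes at ascending addresses are 56 22.
Read back as big-endian, the last byte is least significant, giving 0x5622.
0x5622 = 22050.

22050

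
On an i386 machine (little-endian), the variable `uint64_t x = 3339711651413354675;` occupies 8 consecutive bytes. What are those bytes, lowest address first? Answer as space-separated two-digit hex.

B3 E8 B9 6A 0D 0A 59 2E

3339711651413354675 in hexadecimal, padded to 64 bits, is 0x2E590A0D6AB9E8B3.
Split into bytes (most-significant first): 2E 59 0A 0D 6A B9 E8 B3.
In little-endian order the low byte comes first in memory.
So at ascending addresses the bytes are B3 E8 B9 6A 0D 0A 59 2E.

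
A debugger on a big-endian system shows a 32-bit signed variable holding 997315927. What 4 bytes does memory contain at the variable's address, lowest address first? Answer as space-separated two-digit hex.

3B 71 D5 57

997315927 in hexadecimal, padded to 32 bits, is 0x3B71D557.
Split into bytes (most-significant first): 3B 71 D5 57.
Big-endian: lowest address holds the most-significant byte.
So the memory order matches the most-significant-first order: 3B 71 D5 57.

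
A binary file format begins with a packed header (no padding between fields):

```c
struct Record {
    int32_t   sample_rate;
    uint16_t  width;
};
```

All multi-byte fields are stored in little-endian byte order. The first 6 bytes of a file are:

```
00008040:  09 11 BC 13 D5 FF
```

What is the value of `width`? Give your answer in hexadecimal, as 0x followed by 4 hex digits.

0xFFD5

`width` follows `sample_rate` (4 bytes), so it starts at byte offset 4 and occupies 2 bytes.
Bytes at offsets 4..5: D5 FF.
Little-endian: lowest address holds the least-significant byte.
Reassemble most-significant byte first: FF D5 → 0xFFD5.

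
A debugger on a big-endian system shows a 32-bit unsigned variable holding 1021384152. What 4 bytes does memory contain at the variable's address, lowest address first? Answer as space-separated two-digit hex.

3C E1 15 D8

1021384152 in hexadecimal, padded to 32 bits, is 0x3CE115D8.
Split into bytes (most-significant first): 3C E1 15 D8.
Big-endian: lowest address holds the most-significant byte.
So the memory order matches the most-significant-first order: 3C E1 15 D8.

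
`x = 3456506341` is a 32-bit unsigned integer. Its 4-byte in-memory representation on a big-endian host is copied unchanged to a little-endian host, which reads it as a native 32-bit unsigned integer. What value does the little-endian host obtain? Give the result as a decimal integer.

3456506341 in 32-bit hexadecimal is 0xCE0619E5.
Stored big-endian, the bytes at ascending addresses are CE 06 19 E5.
Read back as little-endian, the first byte is least significant, giving 0xE51906CE.
0xE51906CE = 3843622606.

3843622606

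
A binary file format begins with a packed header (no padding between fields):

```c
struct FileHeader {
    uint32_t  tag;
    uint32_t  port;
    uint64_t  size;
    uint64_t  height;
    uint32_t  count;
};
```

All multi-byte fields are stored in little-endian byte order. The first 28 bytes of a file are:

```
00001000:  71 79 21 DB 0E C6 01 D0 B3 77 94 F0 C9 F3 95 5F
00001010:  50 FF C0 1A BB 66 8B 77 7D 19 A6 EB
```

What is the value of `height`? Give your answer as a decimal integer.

8614091666069978960

`height` follows `tag` (4 B), `port` (4 B), `size` (8 B), so it starts at offset 4 + 4 + 8 = 16 and occupies 8 bytes.
Bytes at offsets 16..23: 50 FF C0 1A BB 66 8B 77.
Little-endian stores the least-significant byte at the lowest address.
Reassemble most-significant byte first: 77 8B 66 BB 1A C0 FF 50 → 0x778B66BB1AC0FF50.
0x778B66BB1AC0FF50 = 8614091666069978960.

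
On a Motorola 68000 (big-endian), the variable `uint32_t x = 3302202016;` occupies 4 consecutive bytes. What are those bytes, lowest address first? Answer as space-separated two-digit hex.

3302202016 in hexadecimal, padded to 32 bits, is 0xC4D39AA0.
Split into bytes (most-significant first): C4 D3 9A A0.
In big-endian order the high byte comes first in memory.
So the memory order matches the most-significant-first order: C4 D3 9A A0.

C4 D3 9A A0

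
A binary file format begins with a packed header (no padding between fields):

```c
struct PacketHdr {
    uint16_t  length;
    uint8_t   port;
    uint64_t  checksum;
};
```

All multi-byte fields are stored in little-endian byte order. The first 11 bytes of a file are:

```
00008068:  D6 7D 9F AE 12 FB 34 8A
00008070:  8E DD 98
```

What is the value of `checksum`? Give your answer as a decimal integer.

`checksum` follows `length` (2 B), `port` (1 B), so it starts at offset 2 + 1 = 3 and occupies 8 bytes.
Bytes at offsets 3..10: AE 12 FB 34 8A 8E DD 98.
Little-endian stores the least-significant byte at the lowest address.
Reassemble most-significant byte first: 98 DD 8E 8A 34 FB 12 AE → 0x98DD8E8A34FB12AE.
0x98DD8E8A34FB12AE = 11015116987863601838.

11015116987863601838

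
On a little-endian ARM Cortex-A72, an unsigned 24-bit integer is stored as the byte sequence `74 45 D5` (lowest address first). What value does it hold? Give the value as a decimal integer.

Little-endian: lowest address holds the least-significant byte.
Reassemble most-significant byte first: D5 45 74 → 0xD54574.
0xD54574 = 13976948.

13976948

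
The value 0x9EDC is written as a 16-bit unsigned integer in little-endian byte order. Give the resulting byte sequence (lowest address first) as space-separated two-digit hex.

Split into bytes (most-significant first): 9E DC.
Little-endian stores the least-significant byte at the lowest address.
So at ascending addresses the bytes are DC 9E.

DC 9E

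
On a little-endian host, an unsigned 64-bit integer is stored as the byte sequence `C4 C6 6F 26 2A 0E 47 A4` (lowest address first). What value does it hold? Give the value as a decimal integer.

Little-endian stores the least-significant byte at the lowest address.
Reassemble most-significant byte first: A4 47 0E 2A 26 6F C6 C4 → 0xA4470E2A266FC6C4.
0xA4470E2A266FC6C4 = 11837445719762912964.

11837445719762912964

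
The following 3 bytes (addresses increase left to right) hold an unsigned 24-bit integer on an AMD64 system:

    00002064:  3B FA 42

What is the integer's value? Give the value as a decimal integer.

4389435

Little-endian: lowest address holds the least-significant byte.
Reassemble most-significant byte first: 42 FA 3B → 0x42FA3B.
0x42FA3B = 4389435.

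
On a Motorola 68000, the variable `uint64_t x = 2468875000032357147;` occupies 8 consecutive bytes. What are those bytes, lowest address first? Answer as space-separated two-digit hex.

2468875000032357147 in hexadecimal, padded to 64 bits, is 0x224334BB5BC56B1B.
Split into bytes (most-significant first): 22 43 34 BB 5B C5 6B 1B.
Big-endian stores the most-significant byte at the lowest address.
So the memory order matches the most-significant-first order: 22 43 34 BB 5B C5 6B 1B.

22 43 34 BB 5B C5 6B 1B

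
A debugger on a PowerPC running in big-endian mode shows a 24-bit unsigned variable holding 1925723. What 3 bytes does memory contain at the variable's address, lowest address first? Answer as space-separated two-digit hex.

1D 62 5B

1925723 in hexadecimal, padded to 24 bits, is 0x1D625B.
Split into bytes (most-significant first): 1D 62 5B.
In big-endian order the high byte comes first in memory.
So the memory order matches the most-significant-first order: 1D 62 5B.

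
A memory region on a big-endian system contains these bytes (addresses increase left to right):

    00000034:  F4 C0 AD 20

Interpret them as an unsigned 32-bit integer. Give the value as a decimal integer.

4106267936

Big-endian stores the most-significant byte at the lowest address.
The bytes are already most-significant first: 0xF4C0AD20.
0xF4C0AD20 = 4106267936.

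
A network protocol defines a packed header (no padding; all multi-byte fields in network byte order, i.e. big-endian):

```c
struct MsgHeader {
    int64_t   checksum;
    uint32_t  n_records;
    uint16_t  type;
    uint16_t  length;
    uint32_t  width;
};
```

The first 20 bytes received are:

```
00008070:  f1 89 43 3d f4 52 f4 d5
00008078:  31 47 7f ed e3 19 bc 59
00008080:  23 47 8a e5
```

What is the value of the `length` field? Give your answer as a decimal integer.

48217

`length` follows `checksum` (8 B), `n_records` (4 B), `type` (2 B), so it starts at offset 8 + 4 + 2 = 14 and occupies 2 bytes.
Bytes at offsets 14..15: BC 59.
Big-endian: lowest address holds the most-significant byte.
The bytes are already most-significant first: 0xBC59.
0xBC59 = 48217.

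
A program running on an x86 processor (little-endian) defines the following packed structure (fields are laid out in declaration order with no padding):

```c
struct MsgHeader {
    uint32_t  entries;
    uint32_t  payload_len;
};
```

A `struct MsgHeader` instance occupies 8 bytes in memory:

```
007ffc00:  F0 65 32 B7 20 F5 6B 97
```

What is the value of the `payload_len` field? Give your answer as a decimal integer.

`payload_len` follows `entries` (4 bytes), so it starts at byte offset 4 and occupies 4 bytes.
Bytes at offsets 4..7: 20 F5 6B 97.
Little-endian: lowest address holds the least-significant byte.
Reassemble most-significant byte first: 97 6B F5 20 → 0x976BF520.
0x976BF520 = 2540434720.

2540434720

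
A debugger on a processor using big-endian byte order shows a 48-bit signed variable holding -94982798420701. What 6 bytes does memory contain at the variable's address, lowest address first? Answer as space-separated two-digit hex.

A9 9D 18 0A 55 23

Two's complement of -94982798420701 in 48 bits: 94982798420701 = 0x5662E7F5AADD; invert → 0xA99D180A5522; add 1 → 0xA99D180A5523.
Split into bytes (most-significant first): A9 9D 18 0A 55 23.
Big-endian stores the most-significant byte at the lowest address.
So the memory order matches the most-significant-first order: A9 9D 18 0A 55 23.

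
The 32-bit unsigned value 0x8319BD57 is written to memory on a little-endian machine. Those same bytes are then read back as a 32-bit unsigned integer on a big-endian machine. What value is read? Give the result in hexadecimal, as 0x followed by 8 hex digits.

0x57BD1983

Stored little-endian, the bytes at ascending addresses are 57 BD 19 83.
Read back as big-endian, the last byte is least significant, giving 0x57BD1983.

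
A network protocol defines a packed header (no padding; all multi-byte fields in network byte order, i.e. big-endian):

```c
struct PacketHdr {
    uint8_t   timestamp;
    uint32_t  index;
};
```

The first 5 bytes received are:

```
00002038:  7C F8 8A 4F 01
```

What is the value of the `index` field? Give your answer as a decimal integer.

4169813761

`index` follows `timestamp` (1 byte), so it starts at byte offset 1 and occupies 4 bytes.
Bytes at offsets 1..4: F8 8A 4F 01.
Big-endian: lowest address holds the most-significant byte.
The bytes are already most-significant first: 0xF88A4F01.
0xF88A4F01 = 4169813761.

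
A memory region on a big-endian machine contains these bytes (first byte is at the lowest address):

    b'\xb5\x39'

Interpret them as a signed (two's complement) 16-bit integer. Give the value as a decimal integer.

Big-endian stores the most-significant byte at the lowest address.
The bytes are already most-significant first: 0xB539.
Top bit is set, so as a signed 16-bit value this is 0xB539 − 2^16 = -19143.

-19143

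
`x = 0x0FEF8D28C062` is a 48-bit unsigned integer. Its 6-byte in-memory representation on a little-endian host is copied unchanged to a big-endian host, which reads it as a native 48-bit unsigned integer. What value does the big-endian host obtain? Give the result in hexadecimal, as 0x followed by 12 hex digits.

0x62C0288DEF0F

Stored little-endian, the bytes at ascending addresses are 62 C0 28 8D EF 0F.
Read back as big-endian, the last byte is least significant, giving 0x62C0288DEF0F.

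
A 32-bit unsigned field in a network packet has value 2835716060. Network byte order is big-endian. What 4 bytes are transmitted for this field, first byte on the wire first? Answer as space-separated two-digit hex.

A9 05 97 DC

2835716060 in hexadecimal, padded to 32 bits, is 0xA90597DC.
Split into bytes (most-significant first): A9 05 97 DC.
Big-endian stores the most-significant byte at the lowest address.
So the memory order matches the most-significant-first order: A9 05 97 DC.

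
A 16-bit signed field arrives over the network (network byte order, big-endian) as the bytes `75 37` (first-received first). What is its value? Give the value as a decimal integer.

30007

Big-endian: lowest address holds the most-significant byte.
The bytes are already most-significant first: 0x7537.
0x7537 = 30007.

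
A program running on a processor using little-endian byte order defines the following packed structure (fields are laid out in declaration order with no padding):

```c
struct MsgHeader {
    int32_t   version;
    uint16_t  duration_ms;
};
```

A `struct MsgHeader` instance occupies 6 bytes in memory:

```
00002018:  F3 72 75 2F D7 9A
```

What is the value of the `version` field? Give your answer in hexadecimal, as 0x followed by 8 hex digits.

`version` is the first field, at byte offset 0, occupying 4 bytes.
Bytes at offsets 0..3: F3 72 75 2F.
In little-endian order the low byte comes first in memory.
Reassemble most-significant byte first: 2F 75 72 F3 → 0x2F7572F3.

0x2F7572F3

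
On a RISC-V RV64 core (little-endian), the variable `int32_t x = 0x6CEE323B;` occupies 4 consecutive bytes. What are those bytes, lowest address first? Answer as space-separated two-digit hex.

3B 32 EE 6C

Split into bytes (most-significant first): 6C EE 32 3B.
In little-endian order the low byte comes first in memory.
So at ascending addresses the bytes are 3B 32 EE 6C.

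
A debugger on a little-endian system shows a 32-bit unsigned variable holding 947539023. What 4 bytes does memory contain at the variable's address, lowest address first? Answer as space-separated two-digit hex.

947539023 in hexadecimal, padded to 32 bits, is 0x387A4C4F.
Split into bytes (most-significant first): 38 7A 4C 4F.
Little-endian stores the least-significant byte at the lowest address.
So at ascending addresses the bytes are 4F 4C 7A 38.

4F 4C 7A 38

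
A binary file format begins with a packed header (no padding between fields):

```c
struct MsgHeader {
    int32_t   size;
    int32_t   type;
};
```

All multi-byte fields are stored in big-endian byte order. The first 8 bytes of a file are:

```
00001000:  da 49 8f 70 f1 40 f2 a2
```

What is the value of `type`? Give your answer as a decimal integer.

`type` follows `size` (4 bytes), so it starts at byte offset 4 and occupies 4 bytes.
Bytes at offsets 4..7: F1 40 F2 A2.
In big-endian order the high byte comes first in memory.
The bytes are already most-significant first: 0xF140F2A2.
Top bit is set, so as a signed 32-bit value this is 0xF140F2A2 − 2^32 = -247401822.

-247401822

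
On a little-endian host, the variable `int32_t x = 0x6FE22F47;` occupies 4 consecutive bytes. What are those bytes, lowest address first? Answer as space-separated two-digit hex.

47 2F E2 6F

Split into bytes (most-significant first): 6F E2 2F 47.
Little-endian stores the least-significant byte at the lowest address.
So at ascending addresses the bytes are 47 2F E2 6F.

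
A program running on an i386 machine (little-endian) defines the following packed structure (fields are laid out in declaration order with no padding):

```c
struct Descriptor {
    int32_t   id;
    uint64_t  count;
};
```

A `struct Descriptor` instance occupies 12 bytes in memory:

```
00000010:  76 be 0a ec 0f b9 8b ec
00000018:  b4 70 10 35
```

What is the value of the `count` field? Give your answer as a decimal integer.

`count` follows `id` (4 bytes), so it starts at byte offset 4 and occupies 8 bytes.
Bytes at offsets 4..11: 0F B9 8B EC B4 70 10 35.
Little-endian stores the least-significant byte at the lowest address.
Reassemble most-significant byte first: 35 10 70 B4 EC 8B B9 0F → 0x351070B4EC8BB90F.
0x351070B4EC8BB90F = 3823680006002555151.

3823680006002555151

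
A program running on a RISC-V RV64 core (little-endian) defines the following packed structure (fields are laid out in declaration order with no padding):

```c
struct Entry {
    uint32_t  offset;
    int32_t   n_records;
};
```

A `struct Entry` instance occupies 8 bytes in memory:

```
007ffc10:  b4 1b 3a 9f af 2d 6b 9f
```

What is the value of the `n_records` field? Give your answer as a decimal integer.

-1620365905

`n_records` follows `offset` (4 bytes), so it starts at byte offset 4 and occupies 4 bytes.
Bytes at offsets 4..7: AF 2D 6B 9F.
Little-endian stores the least-significant byte at the lowest address.
Reassemble most-significant byte first: 9F 6B 2D AF → 0x9F6B2DAF.
Top bit is set, so as a signed 32-bit value this is 0x9F6B2DAF − 2^32 = -1620365905.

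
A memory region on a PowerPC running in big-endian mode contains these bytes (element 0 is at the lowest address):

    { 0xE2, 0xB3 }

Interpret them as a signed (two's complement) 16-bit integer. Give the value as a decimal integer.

Big-endian stores the most-significant byte at the lowest address.
The bytes are already most-significant first: 0xE2B3.
Top bit is set, so as a signed 16-bit value this is 0xE2B3 − 2^16 = -7501.

-7501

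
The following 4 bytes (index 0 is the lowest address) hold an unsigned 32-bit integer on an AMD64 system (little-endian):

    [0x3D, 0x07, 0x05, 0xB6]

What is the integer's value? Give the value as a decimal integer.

In little-endian order the low byte comes first in memory.
Reassemble most-significant byte first: B6 05 07 3D → 0xB605073D.
0xB605073D = 3053782845.

3053782845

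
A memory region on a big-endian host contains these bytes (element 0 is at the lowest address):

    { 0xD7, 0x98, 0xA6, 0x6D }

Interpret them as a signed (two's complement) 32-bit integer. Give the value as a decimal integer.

-677861779

Big-endian: lowest address holds the most-significant byte.
The bytes are already most-significant first: 0xD798A66D.
Top bit is set, so as a signed 32-bit value this is 0xD798A66D − 2^32 = -677861779.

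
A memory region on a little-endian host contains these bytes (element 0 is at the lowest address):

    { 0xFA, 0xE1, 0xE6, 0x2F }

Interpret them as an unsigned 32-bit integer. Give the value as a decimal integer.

Little-endian stores the least-significant byte at the lowest address.
Reassemble most-significant byte first: 2F E6 E1 FA → 0x2FE6E1FA.
0x2FE6E1FA = 803660282.

803660282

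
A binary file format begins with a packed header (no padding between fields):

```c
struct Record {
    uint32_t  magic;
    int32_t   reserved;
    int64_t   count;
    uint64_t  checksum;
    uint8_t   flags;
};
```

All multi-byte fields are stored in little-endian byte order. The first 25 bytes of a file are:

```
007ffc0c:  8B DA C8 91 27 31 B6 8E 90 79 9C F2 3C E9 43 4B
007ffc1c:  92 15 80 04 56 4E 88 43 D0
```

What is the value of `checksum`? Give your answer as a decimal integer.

4866225528723477906

`checksum` follows `magic` (4 B), `reserved` (4 B), `count` (8 B), so it starts at offset 4 + 4 + 8 = 16 and occupies 8 bytes.
Bytes at offsets 16..23: 92 15 80 04 56 4E 88 43.
Little-endian: lowest address holds the least-significant byte.
Reassemble most-significant byte first: 43 88 4E 56 04 80 15 92 → 0x43884E5604801592.
0x43884E5604801592 = 4866225528723477906.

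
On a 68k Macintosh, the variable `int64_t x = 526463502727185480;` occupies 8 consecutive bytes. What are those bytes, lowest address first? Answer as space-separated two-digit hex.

526463502727185480 in hexadecimal, padded to 64 bits, is 0x074E5FC433430448.
Split into bytes (most-significant first): 07 4E 5F C4 33 43 04 48.
Big-endian stores the most-significant byte at the lowest address.
So the memory order matches the most-significant-first order: 07 4E 5F C4 33 43 04 48.

07 4E 5F C4 33 43 04 48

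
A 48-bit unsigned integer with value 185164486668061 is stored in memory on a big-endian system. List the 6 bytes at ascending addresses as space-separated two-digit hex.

185164486668061 in hexadecimal, padded to 48 bits, is 0xA867F773EF1D.
Split into bytes (most-significant first): A8 67 F7 73 EF 1D.
In big-endian order the high byte comes first in memory.
So the memory order matches the most-significant-first order: A8 67 F7 73 EF 1D.

A8 67 F7 73 EF 1D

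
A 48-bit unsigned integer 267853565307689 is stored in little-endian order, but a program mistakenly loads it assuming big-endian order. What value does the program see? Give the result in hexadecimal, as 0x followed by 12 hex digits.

267853565307689 in 48-bit hexadecimal is 0xF39C849CAB29.
Stored little-endian, the bytes at ascending addresses are 29 AB 9C 84 9C F3.
Read back as big-endian, the last byte is least significant, giving 0x29AB9C849CF3.

0x29AB9C849CF3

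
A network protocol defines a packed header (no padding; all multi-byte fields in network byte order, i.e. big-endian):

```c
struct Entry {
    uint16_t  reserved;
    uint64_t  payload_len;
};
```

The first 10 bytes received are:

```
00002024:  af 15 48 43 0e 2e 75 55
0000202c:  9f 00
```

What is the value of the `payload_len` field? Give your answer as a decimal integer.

`payload_len` follows `reserved` (2 bytes), so it starts at byte offset 2 and occupies 8 bytes.
Bytes at offsets 2..9: 48 43 0E 2E 75 55 9F 00.
Big-endian stores the most-significant byte at the lowest address.
The bytes are already most-significant first: 0x48430E2E75559F00.
0x48430E2E75559F00 = 5207021186870255360.

5207021186870255360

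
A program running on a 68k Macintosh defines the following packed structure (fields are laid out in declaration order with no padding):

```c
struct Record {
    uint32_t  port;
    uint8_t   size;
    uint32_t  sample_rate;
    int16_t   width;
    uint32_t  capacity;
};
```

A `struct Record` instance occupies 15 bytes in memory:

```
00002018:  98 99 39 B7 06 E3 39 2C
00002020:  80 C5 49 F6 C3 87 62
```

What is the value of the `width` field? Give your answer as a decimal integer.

`width` follows `port` (4 B), `size` (1 B), `sample_rate` (4 B), so it starts at offset 4 + 1 + 4 = 9 and occupies 2 bytes.
Bytes at offsets 9..10: C5 49.
Big-endian stores the most-significant byte at the lowest address.
The bytes are already most-significant first: 0xC549.
Top bit is set, so as a signed 16-bit value this is 0xC549 − 2^16 = -15031.

-15031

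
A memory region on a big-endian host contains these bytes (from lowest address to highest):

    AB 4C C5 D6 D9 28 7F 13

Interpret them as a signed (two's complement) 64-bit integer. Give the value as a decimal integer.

Big-endian: lowest address holds the most-significant byte.
The bytes are already most-significant first: 0xAB4CC5D6D9287F13.
Top bit is set, so as a signed 64-bit value this is 0xAB4CC5D6D9287F13 − 2^64 = -6103285868436881645.

-6103285868436881645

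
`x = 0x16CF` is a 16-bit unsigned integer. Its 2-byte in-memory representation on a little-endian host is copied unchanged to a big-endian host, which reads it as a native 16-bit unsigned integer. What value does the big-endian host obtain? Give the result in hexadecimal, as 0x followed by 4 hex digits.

Stored little-endian, the bytes at ascending addresses are CF 16.
Read back as big-endian, the last byte is least significant, giving 0xCF16.

0xCF16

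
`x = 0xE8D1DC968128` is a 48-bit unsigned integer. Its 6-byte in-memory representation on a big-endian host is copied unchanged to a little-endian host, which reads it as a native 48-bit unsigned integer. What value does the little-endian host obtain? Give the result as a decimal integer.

Stored big-endian, the bytes at ascending addresses are E8 D1 DC 96 81 28.
Read back as little-endian, the first byte is least significant, giving 0x288196DCD1E8.
0x288196DCD1E8 = 44537046946280.

44537046946280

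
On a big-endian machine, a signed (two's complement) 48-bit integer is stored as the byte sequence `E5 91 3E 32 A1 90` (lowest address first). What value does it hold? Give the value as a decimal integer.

-29063000186480

Big-endian stores the most-significant byte at the lowest address.
The bytes are already most-significant first: 0xE5913E32A190.
Top bit is set, so as a signed 48-bit value this is 0xE5913E32A190 − 2^48 = -29063000186480.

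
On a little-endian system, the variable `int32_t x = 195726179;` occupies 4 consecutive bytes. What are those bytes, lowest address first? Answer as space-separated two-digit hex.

195726179 in hexadecimal, padded to 32 bits, is 0x0BAA8B63.
Split into bytes (most-significant first): 0B AA 8B 63.
In little-endian order the low byte comes first in memory.
So at ascending addresses the bytes are 63 8B AA 0B.

63 8B AA 0B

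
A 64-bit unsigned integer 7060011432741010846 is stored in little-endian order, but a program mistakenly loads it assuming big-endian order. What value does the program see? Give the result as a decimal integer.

11420487738486618721

7060011432741010846 in 64-bit hexadecimal is 0x61FA32FE16B97D9E.
Stored little-endian, the bytes at ascending addresses are 9E 7D B9 16 FE 32 FA 61.
Read back as big-endian, the last byte is least significant, giving 0x9E7DB916FE32FA61.
0x9E7DB916FE32FA61 = 11420487738486618721.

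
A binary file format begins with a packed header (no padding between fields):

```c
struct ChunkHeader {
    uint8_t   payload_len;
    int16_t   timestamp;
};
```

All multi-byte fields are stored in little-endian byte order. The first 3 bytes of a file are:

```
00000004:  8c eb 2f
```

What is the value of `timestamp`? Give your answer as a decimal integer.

`timestamp` follows `payload_len` (1 byte), so it starts at byte offset 1 and occupies 2 bytes.
Bytes at offsets 1..2: EB 2F.
Little-endian: lowest address holds the least-significant byte.
Reassemble most-significant byte first: 2F EB → 0x2FEB.
0x2FEB = 12267.

12267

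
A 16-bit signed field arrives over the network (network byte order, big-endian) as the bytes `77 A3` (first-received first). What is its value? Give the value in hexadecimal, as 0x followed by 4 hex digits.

0x77A3

Big-endian: lowest address holds the most-significant byte.
The bytes are already most-significant first: 0x77A3.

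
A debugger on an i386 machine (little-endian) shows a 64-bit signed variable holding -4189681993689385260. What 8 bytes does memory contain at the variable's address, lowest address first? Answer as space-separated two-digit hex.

D4 36 4B B4 6C 42 DB C5

Two's complement of -4189681993689385260 in 64 bits: 4189681993689385260 = 0x3A24BD934BB4C92C; invert → 0xC5DB426CB44B36D3; add 1 → 0xC5DB426CB44B36D4.
Split into bytes (most-significant first): C5 DB 42 6C B4 4B 36 D4.
Little-endian: lowest address holds the least-significant byte.
So at ascending addresses the bytes are D4 36 4B B4 6C 42 DB C5.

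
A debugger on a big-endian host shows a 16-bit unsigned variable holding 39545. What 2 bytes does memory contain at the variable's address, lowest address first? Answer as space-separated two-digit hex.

39545 in hexadecimal, padded to 16 bits, is 0x9A79.
Split into bytes (most-significant first): 9A 79.
Big-endian: lowest address holds the most-significant byte.
So the memory order matches the most-significant-first order: 9A 79.

9A 79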